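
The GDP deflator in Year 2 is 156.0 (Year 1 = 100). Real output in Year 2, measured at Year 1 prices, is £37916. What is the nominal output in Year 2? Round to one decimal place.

59149.0

Nominal = Real × (Index/100) = 37916 × (156.0/100)
        = 37916 × 1.560 = 59148.9600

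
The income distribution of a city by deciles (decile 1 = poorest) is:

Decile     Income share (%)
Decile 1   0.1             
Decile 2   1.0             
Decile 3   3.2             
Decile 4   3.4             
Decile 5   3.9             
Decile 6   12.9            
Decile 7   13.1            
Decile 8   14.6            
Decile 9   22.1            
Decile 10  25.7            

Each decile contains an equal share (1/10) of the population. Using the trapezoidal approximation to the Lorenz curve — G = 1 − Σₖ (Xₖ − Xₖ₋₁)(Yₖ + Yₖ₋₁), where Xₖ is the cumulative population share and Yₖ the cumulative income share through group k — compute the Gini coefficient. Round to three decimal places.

Cumulative income shares Yₖ: 0.0010, 0.0110, 0.0430, 0.0770, 0.1160, 0.2450, 0.3760, 0.5220, 0.7430, 1.0000
Σ (Xₖ−Xₖ₋₁)(Yₖ+Yₖ₋₁) = (1/10)(0.0010+0.0000) + (1/10)(0.0110+0.0010) + (1/10)(0.0430+0.0110) + (1/10)(0.0770+0.0430) + (1/10)(0.1160+0.0770) + (1/10)(0.2450+0.1160) + (1/10)(0.3760+0.2450) + (1/10)(0.5220+0.3760) + (1/10)(0.7430+0.5220) + (1/10)(1.0000+0.7430)
  = 0.0001 + 0.0012 + 0.0054 + 0.0120 + 0.0193 + 0.0361 + 0.0621 + 0.0898 + 0.1265 + 0.1743 = 0.5268
G = 1 − 0.5268 = 0.4732

0.473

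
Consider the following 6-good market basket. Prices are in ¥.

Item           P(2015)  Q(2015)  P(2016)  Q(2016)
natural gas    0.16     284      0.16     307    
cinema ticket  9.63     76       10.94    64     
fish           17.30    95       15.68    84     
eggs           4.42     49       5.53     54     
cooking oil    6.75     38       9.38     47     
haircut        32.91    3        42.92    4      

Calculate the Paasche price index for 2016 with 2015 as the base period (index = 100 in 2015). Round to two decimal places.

Paasche price index uses current-period quantities as weights.
ΣP(2016)·Q(2016) = 0.16×307 + 10.94×64 + 15.68×84 + 5.53×54 + 9.38×47 + 42.92×4 = 49.12 + 700.16 + 1317.12 + 298.62 + 440.86 + 171.68 = 2977.56
ΣP(2015)·Q(2016) = 0.16×307 + 9.63×64 + 17.30×84 + 4.42×54 + 6.75×47 + 32.91×4 = 49.12 + 616.32 + 1453.2 + 238.68 + 317.25 + 131.64 = 2806.21
Index = 2977.56 / 2806.21 × 100 = 106.1061

106.11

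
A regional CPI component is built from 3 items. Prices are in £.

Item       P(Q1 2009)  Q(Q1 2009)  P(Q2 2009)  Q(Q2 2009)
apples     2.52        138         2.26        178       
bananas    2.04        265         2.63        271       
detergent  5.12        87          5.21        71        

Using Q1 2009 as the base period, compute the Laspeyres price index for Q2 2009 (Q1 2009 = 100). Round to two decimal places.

109.62

Laspeyres price index uses base-period quantities as weights.
ΣP(Q2 2009)·Q(Q1 2009) = 2.26×138 + 2.63×265 + 5.21×87 = 311.88 + 696.95 + 453.27 = 1462.1
ΣP(Q1 2009)·Q(Q1 2009) = 2.52×138 + 2.04×265 + 5.12×87 = 347.76 + 540.6 + 445.44 = 1333.8
Index = 1462.1 / 1333.8 × 100 = 109.6191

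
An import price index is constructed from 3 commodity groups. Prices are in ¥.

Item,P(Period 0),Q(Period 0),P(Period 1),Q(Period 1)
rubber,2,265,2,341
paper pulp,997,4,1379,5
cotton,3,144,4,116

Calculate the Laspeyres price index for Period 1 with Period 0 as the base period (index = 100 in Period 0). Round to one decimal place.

133.8

Laspeyres price index uses base-period quantities as weights.
ΣP(Period 1)·Q(Period 0) = 2×265 + 1379×4 + 4×144 = 530 + 5516 + 576 = 6622
ΣP(Period 0)·Q(Period 0) = 2×265 + 997×4 + 3×144 = 530 + 3988 + 432 = 4950
Index = 6622 / 4950 × 100 = 133.7778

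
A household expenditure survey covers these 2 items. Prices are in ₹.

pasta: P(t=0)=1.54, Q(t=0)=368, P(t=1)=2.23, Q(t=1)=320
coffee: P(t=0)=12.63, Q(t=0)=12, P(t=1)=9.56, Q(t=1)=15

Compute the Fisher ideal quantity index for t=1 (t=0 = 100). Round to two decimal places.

Laspeyres component (base-period weights):
ΣP(t=0)Q(t=1) = 1.54×320 + 12.63×15 = 492.8 + 189.45 = 682.25
ΣP(t=0)Q(t=0) = 1.54×368 + 12.63×12 = 566.72 + 151.56 = 718.28
L = 682.25 / 718.28 × 100 = 94.9839
Paasche component (current-period weights):
ΣP(t=1)Q(t=1) = 2.23×320 + 9.56×15 = 713.6 + 143.4 = 857
ΣP(t=1)Q(t=0) = 2.23×368 + 9.56×12 = 820.64 + 114.72 = 935.36
P = 857 / 935.36 × 100 = 91.6225
Fisher = √(L × P) = √(94.9839 × 91.6225) = 93.2880

93.29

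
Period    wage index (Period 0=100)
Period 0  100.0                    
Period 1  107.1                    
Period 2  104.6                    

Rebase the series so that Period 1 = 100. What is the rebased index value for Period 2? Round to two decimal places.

Rebased(Period 2) = 104.6 / 107.1 × 100 = 97.6657

97.67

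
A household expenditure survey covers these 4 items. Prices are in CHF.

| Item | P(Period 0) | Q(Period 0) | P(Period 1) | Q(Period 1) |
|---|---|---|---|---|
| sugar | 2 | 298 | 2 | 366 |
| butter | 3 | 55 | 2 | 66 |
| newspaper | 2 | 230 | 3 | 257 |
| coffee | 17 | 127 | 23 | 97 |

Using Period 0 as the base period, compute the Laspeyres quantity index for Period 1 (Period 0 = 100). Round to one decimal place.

91.5

Laspeyres quantity index uses base-period prices as weights.
ΣP(Period 0)·Q(Period 1) = 2×366 + 3×66 + 2×257 + 17×97 = 732 + 198 + 514 + 1649 = 3093
ΣP(Period 0)·Q(Period 0) = 2×298 + 3×55 + 2×230 + 17×127 = 596 + 165 + 460 + 2159 = 3380
Index = 3093 / 3380 × 100 = 91.5089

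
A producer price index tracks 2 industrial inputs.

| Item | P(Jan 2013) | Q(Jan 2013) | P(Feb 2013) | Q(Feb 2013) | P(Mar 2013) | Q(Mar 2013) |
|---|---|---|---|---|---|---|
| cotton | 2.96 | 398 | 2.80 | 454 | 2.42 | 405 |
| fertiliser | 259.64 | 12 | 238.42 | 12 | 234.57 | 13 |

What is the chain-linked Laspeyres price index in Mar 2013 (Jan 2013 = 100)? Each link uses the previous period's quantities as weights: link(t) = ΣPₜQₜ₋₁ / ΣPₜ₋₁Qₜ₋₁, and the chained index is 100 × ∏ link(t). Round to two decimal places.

Link Jan 2013→Feb 2013:
ΣP(Feb 2013)Q(Jan 2013) = 2.80×398 + 238.42×12 = 1114.4 + 2861.04 = 3975.44
ΣP(Jan 2013)Q(Jan 2013) = 2.96×398 + 259.64×12 = 1178.08 + 3115.68 = 4293.76
link = 3975.44/4293.76 = 0.925865
Link Feb 2013→Mar 2013:
ΣP(Mar 2013)Q(Feb 2013) = 2.42×454 + 234.57×12 = 1098.68 + 2814.84 = 3913.52
ΣP(Feb 2013)Q(Feb 2013) = 2.80×454 + 238.42×12 = 1271.2 + 2861.04 = 4132.24
link = 3913.52/4132.24 = 0.947070
Chained index = 100 × 0.925865 × 0.947070 = 87.6858

87.69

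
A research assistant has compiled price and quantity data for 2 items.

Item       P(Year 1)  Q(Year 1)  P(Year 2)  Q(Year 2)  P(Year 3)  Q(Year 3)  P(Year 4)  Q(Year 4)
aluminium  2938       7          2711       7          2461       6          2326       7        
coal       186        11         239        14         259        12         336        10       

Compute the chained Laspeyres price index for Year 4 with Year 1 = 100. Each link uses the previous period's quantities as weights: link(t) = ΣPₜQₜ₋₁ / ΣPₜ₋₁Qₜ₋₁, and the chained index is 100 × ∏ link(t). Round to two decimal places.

89.83

Link Year 1→Year 2:
ΣP(Year 2)Q(Year 1) = 2711×7 + 239×11 = 18977 + 2629 = 21606
ΣP(Year 1)Q(Year 1) = 2938×7 + 186×11 = 20566 + 2046 = 22612
link = 21606/22612 = 0.955510
Link Year 2→Year 3:
ΣP(Year 3)Q(Year 2) = 2461×7 + 259×14 = 17227 + 3626 = 20853
ΣP(Year 2)Q(Year 2) = 2711×7 + 239×14 = 18977 + 3346 = 22323
link = 20853/22323 = 0.934149
Link Year 3→Year 4:
ΣP(Year 4)Q(Year 3) = 2326×6 + 336×12 = 13956 + 4032 = 17988
ΣP(Year 3)Q(Year 3) = 2461×6 + 259×12 = 14766 + 3108 = 17874
link = 17988/17874 = 1.006378
Chained index = 100 × 0.955510 × 0.934149 × 1.006378 = 89.8282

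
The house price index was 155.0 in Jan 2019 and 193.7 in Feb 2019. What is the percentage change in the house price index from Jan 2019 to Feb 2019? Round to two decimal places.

24.97%

Change = (193.7 − 155.0) / 155.0 × 100
       = 38.7 / 155.0 × 100 = 24.9677%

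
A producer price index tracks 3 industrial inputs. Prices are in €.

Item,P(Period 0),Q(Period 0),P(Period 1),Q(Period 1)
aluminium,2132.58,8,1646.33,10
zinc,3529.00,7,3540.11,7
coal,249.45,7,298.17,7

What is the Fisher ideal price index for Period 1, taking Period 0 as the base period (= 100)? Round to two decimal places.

91.36

Laspeyres component (base-period weights):
ΣP(Period 1)Q(Period 0) = 1646.33×8 + 3540.11×7 + 298.17×7 = 13170.64 + 24780.77 + 2087.19 = 40038.6
ΣP(Period 0)Q(Period 0) = 2132.58×8 + 3529.00×7 + 249.45×7 = 17060.64 + 24703 + 1746.15 = 43509.79
L = 40038.6 / 43509.79 × 100 = 92.0220
Paasche component (current-period weights):
ΣP(Period 1)Q(Period 1) = 1646.33×10 + 3540.11×7 + 298.17×7 = 16463.3 + 24780.77 + 2087.19 = 43331.26
ΣP(Period 0)Q(Period 1) = 2132.58×10 + 3529.00×7 + 249.45×7 = 21325.8 + 24703 + 1746.15 = 47774.95
P = 43331.26 / 47774.95 × 100 = 90.6987
Fisher = √(L × P) = √(92.0220 × 90.6987) = 91.3580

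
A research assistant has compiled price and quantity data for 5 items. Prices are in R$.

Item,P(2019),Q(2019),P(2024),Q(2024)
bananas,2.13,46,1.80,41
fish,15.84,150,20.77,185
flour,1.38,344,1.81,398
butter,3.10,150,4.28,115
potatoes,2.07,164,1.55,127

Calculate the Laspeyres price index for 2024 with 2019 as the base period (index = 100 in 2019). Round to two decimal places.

125.68

Laspeyres price index uses base-period quantities as weights.
ΣP(2024)·Q(2019) = 1.80×46 + 20.77×150 + 1.81×344 + 4.28×150 + 1.55×164 = 82.8 + 3115.5 + 622.64 + 642 + 254.2 = 4717.14
ΣP(2019)·Q(2019) = 2.13×46 + 15.84×150 + 1.38×344 + 3.10×150 + 2.07×164 = 97.98 + 2376 + 474.72 + 465 + 339.48 = 3753.18
Index = 4717.14 / 3753.18 × 100 = 125.6838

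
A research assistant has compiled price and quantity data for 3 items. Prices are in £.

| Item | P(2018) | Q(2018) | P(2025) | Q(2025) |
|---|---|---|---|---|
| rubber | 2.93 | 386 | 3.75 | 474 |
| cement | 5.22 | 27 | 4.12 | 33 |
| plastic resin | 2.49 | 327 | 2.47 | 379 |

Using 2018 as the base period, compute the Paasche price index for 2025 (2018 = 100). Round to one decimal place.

Paasche price index uses current-period quantities as weights.
ΣP(2025)·Q(2025) = 3.75×474 + 4.12×33 + 2.47×379 = 1777.5 + 135.96 + 936.13 = 2849.59
ΣP(2018)·Q(2025) = 2.93×474 + 5.22×33 + 2.49×379 = 1388.82 + 172.26 + 943.71 = 2504.79
Index = 2849.59 / 2504.79 × 100 = 113.7656

113.8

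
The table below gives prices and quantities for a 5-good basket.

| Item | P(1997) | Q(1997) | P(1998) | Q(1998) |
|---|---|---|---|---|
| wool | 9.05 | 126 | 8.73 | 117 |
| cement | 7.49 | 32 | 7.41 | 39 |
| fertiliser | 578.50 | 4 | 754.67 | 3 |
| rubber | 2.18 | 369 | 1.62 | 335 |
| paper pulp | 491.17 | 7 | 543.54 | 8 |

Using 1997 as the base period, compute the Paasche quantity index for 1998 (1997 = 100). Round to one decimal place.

96.7

Paasche quantity index uses current-period prices as weights.
ΣP(1998)·Q(1998) = 8.73×117 + 7.41×39 + 754.67×3 + 1.62×335 + 543.54×8 = 1021.41 + 288.99 + 2264.01 + 542.7 + 4348.32 = 8465.43
ΣP(1998)·Q(1997) = 8.73×126 + 7.41×32 + 754.67×4 + 1.62×369 + 543.54×7 = 1099.98 + 237.12 + 3018.68 + 597.78 + 3804.78 = 8758.34
Index = 8465.43 / 8758.34 × 100 = 96.6556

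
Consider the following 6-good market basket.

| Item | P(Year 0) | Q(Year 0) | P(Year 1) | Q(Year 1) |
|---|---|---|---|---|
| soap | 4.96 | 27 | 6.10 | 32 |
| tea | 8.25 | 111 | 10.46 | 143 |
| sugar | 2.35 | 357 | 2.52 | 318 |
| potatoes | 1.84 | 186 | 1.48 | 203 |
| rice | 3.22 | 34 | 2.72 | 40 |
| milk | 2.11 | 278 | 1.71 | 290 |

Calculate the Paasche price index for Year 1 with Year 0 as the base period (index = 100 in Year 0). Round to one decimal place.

Paasche price index uses current-period quantities as weights.
ΣP(Year 1)·Q(Year 1) = 6.10×32 + 10.46×143 + 2.52×318 + 1.48×203 + 2.72×40 + 1.71×290 = 195.2 + 1495.78 + 801.36 + 300.44 + 108.8 + 495.9 = 3397.48
ΣP(Year 0)·Q(Year 1) = 4.96×32 + 8.25×143 + 2.35×318 + 1.84×203 + 3.22×40 + 2.11×290 = 158.72 + 1179.75 + 747.3 + 373.52 + 128.8 + 611.9 = 3199.99
Index = 3397.48 / 3199.99 × 100 = 106.1716

106.2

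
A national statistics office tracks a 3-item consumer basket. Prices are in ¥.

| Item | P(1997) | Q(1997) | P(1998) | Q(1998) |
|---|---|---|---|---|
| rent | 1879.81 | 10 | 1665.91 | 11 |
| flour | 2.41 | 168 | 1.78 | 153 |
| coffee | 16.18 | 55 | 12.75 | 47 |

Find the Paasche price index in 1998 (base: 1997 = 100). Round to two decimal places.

Paasche price index uses current-period quantities as weights.
ΣP(1998)·Q(1998) = 1665.91×11 + 1.78×153 + 12.75×47 = 18325.01 + 272.34 + 599.25 = 19196.6
ΣP(1997)·Q(1998) = 1879.81×11 + 2.41×153 + 16.18×47 = 20677.91 + 368.73 + 760.46 = 21807.1
Index = 19196.6 / 21807.1 × 100 = 88.0291

88.03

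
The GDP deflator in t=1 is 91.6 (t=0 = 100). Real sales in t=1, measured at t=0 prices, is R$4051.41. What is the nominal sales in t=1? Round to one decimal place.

3711.1

Nominal = Real × (Index/100) = 4051.41 × (91.6/100)
        = 4051.41 × 0.916 = 3711.0916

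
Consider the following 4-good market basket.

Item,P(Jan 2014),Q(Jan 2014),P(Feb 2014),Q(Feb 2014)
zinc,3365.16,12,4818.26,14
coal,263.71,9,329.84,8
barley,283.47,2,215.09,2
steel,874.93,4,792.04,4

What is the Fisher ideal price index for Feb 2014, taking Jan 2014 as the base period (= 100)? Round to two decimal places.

Laspeyres component (base-period weights):
ΣP(Feb 2014)Q(Jan 2014) = 4818.26×12 + 329.84×9 + 215.09×2 + 792.04×4 = 57819.12 + 2968.56 + 430.18 + 3168.16 = 64386.02
ΣP(Jan 2014)Q(Jan 2014) = 3365.16×12 + 263.71×9 + 283.47×2 + 874.93×4 = 40381.92 + 2373.39 + 566.94 + 3499.72 = 46821.97
L = 64386.02 / 46821.97 × 100 = 137.5124
Paasche component (current-period weights):
ΣP(Feb 2014)Q(Feb 2014) = 4818.26×14 + 329.84×8 + 215.09×2 + 792.04×4 = 67455.64 + 2638.72 + 430.18 + 3168.16 = 73692.7
ΣP(Jan 2014)Q(Feb 2014) = 3365.16×14 + 263.71×8 + 283.47×2 + 874.93×4 = 47112.24 + 2109.68 + 566.94 + 3499.72 = 53288.58
P = 73692.7 / 53288.58 × 100 = 138.2899
Fisher = √(L × P) = √(137.5124 × 138.2899) = 137.9006

137.90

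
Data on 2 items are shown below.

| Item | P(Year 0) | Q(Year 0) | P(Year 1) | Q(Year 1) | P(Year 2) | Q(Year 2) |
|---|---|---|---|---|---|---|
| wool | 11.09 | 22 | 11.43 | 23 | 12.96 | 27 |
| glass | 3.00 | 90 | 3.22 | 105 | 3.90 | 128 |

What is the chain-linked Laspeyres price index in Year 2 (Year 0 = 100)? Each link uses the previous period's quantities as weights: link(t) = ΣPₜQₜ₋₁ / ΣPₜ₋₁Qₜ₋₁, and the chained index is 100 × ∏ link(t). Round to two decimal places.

123.98

Link Year 0→Year 1:
ΣP(Year 1)Q(Year 0) = 11.43×22 + 3.22×90 = 251.46 + 289.8 = 541.26
ΣP(Year 0)Q(Year 0) = 11.09×22 + 3.00×90 = 243.98 + 270 = 513.98
link = 541.26/513.98 = 1.053076
Link Year 1→Year 2:
ΣP(Year 2)Q(Year 1) = 12.96×23 + 3.90×105 = 298.08 + 409.5 = 707.58
ΣP(Year 1)Q(Year 1) = 11.43×23 + 3.22×105 = 262.89 + 338.1 = 600.99
link = 707.58/600.99 = 1.177357
Chained index = 100 × 1.053076 × 1.177357 = 123.9847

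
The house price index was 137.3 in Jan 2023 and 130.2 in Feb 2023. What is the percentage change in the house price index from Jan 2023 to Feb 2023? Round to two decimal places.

Change = (130.2 − 137.3) / 137.3 × 100
       = -7.1 / 137.3 × 100 = -5.1712%

-5.17%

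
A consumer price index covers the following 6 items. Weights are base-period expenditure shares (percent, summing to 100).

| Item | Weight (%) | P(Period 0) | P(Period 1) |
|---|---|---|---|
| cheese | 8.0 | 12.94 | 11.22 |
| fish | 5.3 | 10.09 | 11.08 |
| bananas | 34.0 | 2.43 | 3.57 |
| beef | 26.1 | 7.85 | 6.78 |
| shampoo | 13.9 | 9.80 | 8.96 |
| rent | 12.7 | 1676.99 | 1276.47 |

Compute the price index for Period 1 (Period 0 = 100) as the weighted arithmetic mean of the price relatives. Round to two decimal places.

cheese: 8.0 × (11.22/12.94) = 8.0 × 0.867079 = 6.9366
fish: 5.3 × (11.08/10.09) = 5.3 × 1.098117 = 5.8200
bananas: 34.0 × (3.57/2.43) = 34.0 × 1.469136 = 49.9506
beef: 26.1 × (6.78/7.85) = 26.1 × 0.863694 = 22.5424
shampoo: 13.9 × (8.96/9.80) = 13.9 × 0.914286 = 12.7086
rent: 12.7 × (1276.47/1676.99) = 12.7 × 0.761167 = 9.6668
Index = Σ wᵢ·(p₁ᵢ/p₀ᵢ) = 6.9366 + 5.8200 + 49.9506 + 22.5424 + 12.7086 + 9.6668 = 107.6251

107.63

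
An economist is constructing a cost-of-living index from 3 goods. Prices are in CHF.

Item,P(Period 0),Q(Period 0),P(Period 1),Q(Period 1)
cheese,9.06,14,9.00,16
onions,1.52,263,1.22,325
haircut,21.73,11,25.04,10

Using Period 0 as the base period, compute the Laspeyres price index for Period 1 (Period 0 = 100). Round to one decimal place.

Laspeyres price index uses base-period quantities as weights.
ΣP(Period 1)·Q(Period 0) = 9.00×14 + 1.22×263 + 25.04×11 = 126 + 320.86 + 275.44 = 722.3
ΣP(Period 0)·Q(Period 0) = 9.06×14 + 1.52×263 + 21.73×11 = 126.84 + 399.76 + 239.03 = 765.63
Index = 722.3 / 765.63 × 100 = 94.3406

94.3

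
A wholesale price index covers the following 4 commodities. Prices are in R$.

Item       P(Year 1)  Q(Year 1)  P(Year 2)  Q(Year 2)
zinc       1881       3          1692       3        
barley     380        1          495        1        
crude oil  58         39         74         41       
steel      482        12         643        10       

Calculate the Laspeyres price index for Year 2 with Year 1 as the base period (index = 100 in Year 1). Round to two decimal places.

114.95

Laspeyres price index uses base-period quantities as weights.
ΣP(Year 2)·Q(Year 1) = 1692×3 + 495×1 + 74×39 + 643×12 = 5076 + 495 + 2886 + 7716 = 16173
ΣP(Year 1)·Q(Year 1) = 1881×3 + 380×1 + 58×39 + 482×12 = 5643 + 380 + 2262 + 5784 = 14069
Index = 16173 / 14069 × 100 = 114.9549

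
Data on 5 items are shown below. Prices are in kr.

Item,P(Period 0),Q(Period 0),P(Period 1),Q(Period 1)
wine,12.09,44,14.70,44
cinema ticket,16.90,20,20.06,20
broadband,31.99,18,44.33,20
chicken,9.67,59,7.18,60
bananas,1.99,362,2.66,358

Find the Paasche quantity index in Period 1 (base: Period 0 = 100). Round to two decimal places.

102.64

Paasche quantity index uses current-period prices as weights.
ΣP(Period 1)·Q(Period 1) = 14.70×44 + 20.06×20 + 44.33×20 + 7.18×60 + 2.66×358 = 646.8 + 401.2 + 886.6 + 430.8 + 952.28 = 3317.68
ΣP(Period 1)·Q(Period 0) = 14.70×44 + 20.06×20 + 44.33×18 + 7.18×59 + 2.66×362 = 646.8 + 401.2 + 797.94 + 423.62 + 962.92 = 3232.48
Index = 3317.68 / 3232.48 × 100 = 102.6357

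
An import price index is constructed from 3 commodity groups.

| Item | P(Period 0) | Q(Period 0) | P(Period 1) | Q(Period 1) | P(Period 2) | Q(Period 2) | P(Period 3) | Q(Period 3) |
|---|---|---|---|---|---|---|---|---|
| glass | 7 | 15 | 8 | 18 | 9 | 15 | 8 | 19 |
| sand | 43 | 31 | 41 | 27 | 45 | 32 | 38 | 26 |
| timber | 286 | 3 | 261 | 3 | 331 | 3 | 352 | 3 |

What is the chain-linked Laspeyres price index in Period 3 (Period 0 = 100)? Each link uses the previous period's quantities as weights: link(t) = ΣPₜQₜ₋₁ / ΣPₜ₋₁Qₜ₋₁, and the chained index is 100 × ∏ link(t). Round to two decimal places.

102.77

Link Period 0→Period 1:
ΣP(Period 1)Q(Period 0) = 8×15 + 41×31 + 261×3 = 120 + 1271 + 783 = 2174
ΣP(Period 0)Q(Period 0) = 7×15 + 43×31 + 286×3 = 105 + 1333 + 858 = 2296
link = 2174/2296 = 0.946864
Link Period 1→Period 2:
ΣP(Period 2)Q(Period 1) = 9×18 + 45×27 + 331×3 = 162 + 1215 + 993 = 2370
ΣP(Period 1)Q(Period 1) = 8×18 + 41×27 + 261×3 = 144 + 1107 + 783 = 2034
link = 2370/2034 = 1.165192
Link Period 2→Period 3:
ΣP(Period 3)Q(Period 2) = 8×15 + 38×32 + 352×3 = 120 + 1216 + 1056 = 2392
ΣP(Period 2)Q(Period 2) = 9×15 + 45×32 + 331×3 = 135 + 1440 + 993 = 2568
link = 2392/2568 = 0.931464
Chained index = 100 × 0.946864 × 1.165192 × 0.931464 = 102.7664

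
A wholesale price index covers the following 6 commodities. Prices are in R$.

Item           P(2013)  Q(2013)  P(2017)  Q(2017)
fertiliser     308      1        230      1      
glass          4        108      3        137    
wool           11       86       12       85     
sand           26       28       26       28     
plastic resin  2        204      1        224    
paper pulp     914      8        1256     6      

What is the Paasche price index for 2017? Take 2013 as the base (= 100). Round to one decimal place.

Paasche price index uses current-period quantities as weights.
ΣP(2017)·Q(2017) = 230×1 + 3×137 + 12×85 + 26×28 + 1×224 + 1256×6 = 230 + 411 + 1020 + 728 + 224 + 7536 = 10149
ΣP(2013)·Q(2017) = 308×1 + 4×137 + 11×85 + 26×28 + 2×224 + 914×6 = 308 + 548 + 935 + 728 + 448 + 5484 = 8451
Index = 10149 / 8451 × 100 = 120.0923

120.1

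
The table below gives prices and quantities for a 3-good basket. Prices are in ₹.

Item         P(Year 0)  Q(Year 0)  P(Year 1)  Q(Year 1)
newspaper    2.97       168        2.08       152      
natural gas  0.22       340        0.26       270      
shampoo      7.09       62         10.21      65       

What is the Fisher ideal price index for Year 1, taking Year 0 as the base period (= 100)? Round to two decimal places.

Laspeyres component (base-period weights):
ΣP(Year 1)Q(Year 0) = 2.08×168 + 0.26×340 + 10.21×62 = 349.44 + 88.4 + 633.02 = 1070.86
ΣP(Year 0)Q(Year 0) = 2.97×168 + 0.22×340 + 7.09×62 = 498.96 + 74.8 + 439.58 = 1013.34
L = 1070.86 / 1013.34 × 100 = 105.6763
Paasche component (current-period weights):
ΣP(Year 1)Q(Year 1) = 2.08×152 + 0.26×270 + 10.21×65 = 316.16 + 70.2 + 663.65 = 1050.01
ΣP(Year 0)Q(Year 1) = 2.97×152 + 0.22×270 + 7.09×65 = 451.44 + 59.4 + 460.85 = 971.69
P = 1050.01 / 971.69 × 100 = 108.0602
Fisher = √(L × P) = √(105.6763 × 108.0602) = 106.8616

106.86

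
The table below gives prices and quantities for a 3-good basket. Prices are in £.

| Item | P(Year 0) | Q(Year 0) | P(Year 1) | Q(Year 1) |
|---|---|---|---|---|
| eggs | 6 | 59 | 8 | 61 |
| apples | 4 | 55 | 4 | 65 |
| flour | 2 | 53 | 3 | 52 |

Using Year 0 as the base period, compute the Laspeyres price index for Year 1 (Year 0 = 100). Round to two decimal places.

125.15

Laspeyres price index uses base-period quantities as weights.
ΣP(Year 1)·Q(Year 0) = 8×59 + 4×55 + 3×53 = 472 + 220 + 159 = 851
ΣP(Year 0)·Q(Year 0) = 6×59 + 4×55 + 2×53 = 354 + 220 + 106 = 680
Index = 851 / 680 × 100 = 125.1471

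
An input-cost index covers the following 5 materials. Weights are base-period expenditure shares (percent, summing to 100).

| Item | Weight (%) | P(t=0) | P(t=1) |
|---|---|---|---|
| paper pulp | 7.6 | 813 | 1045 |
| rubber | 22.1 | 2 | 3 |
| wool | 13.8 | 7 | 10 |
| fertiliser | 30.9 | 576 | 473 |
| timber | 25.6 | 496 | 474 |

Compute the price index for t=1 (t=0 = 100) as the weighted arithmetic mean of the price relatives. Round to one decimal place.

112.5

paper pulp: 7.6 × (1045/813) = 7.6 × 1.285363 = 9.7688
rubber: 22.1 × (3/2) = 22.1 × 1.500000 = 33.1500
wool: 13.8 × (10/7) = 13.8 × 1.428571 = 19.7143
fertiliser: 30.9 × (473/576) = 30.9 × 0.821181 = 25.3745
timber: 25.6 × (474/496) = 25.6 × 0.955645 = 24.4645
Index = Σ wᵢ·(p₁ᵢ/p₀ᵢ) = 9.7688 + 33.1500 + 19.7143 + 25.3745 + 24.4645 = 112.4720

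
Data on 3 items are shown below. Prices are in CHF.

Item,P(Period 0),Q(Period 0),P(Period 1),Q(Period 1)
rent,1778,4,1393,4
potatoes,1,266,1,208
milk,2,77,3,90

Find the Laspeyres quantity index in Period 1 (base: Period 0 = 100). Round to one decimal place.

Laspeyres quantity index uses base-period prices as weights.
ΣP(Period 0)·Q(Period 1) = 1778×4 + 1×208 + 2×90 = 7112 + 208 + 180 = 7500
ΣP(Period 0)·Q(Period 0) = 1778×4 + 1×266 + 2×77 = 7112 + 266 + 154 = 7532
Index = 7500 / 7532 × 100 = 99.5751

99.6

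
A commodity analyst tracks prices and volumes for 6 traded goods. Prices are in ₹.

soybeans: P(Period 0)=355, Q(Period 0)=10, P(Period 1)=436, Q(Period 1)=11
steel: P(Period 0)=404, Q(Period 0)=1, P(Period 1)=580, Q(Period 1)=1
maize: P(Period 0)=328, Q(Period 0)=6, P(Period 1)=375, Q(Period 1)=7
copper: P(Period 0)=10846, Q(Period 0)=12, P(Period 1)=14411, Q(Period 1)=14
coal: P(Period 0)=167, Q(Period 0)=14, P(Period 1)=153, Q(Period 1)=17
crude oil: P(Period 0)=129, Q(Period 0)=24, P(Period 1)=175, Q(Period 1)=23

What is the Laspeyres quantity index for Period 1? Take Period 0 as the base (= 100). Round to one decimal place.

Laspeyres quantity index uses base-period prices as weights.
ΣP(Period 0)·Q(Period 1) = 355×11 + 404×1 + 328×7 + 10846×14 + 167×17 + 129×23 = 3905 + 404 + 2296 + 151844 + 2839 + 2967 = 164255
ΣP(Period 0)·Q(Period 0) = 355×10 + 404×1 + 328×6 + 10846×12 + 167×14 + 129×24 = 3550 + 404 + 1968 + 130152 + 2338 + 3096 = 141508
Index = 164255 / 141508 × 100 = 116.0747

116.1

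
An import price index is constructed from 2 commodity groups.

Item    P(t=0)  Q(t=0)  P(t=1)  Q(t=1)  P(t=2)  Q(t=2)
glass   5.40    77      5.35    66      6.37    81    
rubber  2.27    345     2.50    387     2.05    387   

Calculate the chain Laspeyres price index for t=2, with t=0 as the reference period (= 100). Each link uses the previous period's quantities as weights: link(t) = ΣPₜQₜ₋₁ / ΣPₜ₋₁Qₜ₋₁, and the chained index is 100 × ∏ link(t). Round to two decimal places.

97.70

Link t=0→t=1:
ΣP(t=1)Q(t=0) = 5.35×77 + 2.50×345 = 411.95 + 862.5 = 1274.45
ΣP(t=0)Q(t=0) = 5.40×77 + 2.27×345 = 415.8 + 783.15 = 1198.95
link = 1274.45/1198.95 = 1.062972
Link t=1→t=2:
ΣP(t=2)Q(t=1) = 6.37×66 + 2.05×387 = 420.42 + 793.35 = 1213.77
ΣP(t=1)Q(t=1) = 5.35×66 + 2.50×387 = 353.1 + 967.5 = 1320.6
link = 1213.77/1320.6 = 0.919105
Chained index = 100 × 1.062972 × 0.919105 = 97.6983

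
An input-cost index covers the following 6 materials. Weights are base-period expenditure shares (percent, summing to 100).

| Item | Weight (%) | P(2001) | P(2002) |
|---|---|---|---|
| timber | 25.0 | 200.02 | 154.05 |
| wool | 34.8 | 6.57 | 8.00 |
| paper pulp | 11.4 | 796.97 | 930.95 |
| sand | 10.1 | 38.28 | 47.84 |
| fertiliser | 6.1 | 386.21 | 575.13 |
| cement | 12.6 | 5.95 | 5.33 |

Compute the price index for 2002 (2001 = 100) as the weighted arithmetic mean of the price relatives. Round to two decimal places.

107.94

timber: 25.0 × (154.05/200.02) = 25.0 × 0.770173 = 19.2543
wool: 34.8 × (8.00/6.57) = 34.8 × 1.217656 = 42.3744
paper pulp: 11.4 × (930.95/796.97) = 11.4 × 1.168112 = 13.3165
sand: 10.1 × (47.84/38.28) = 10.1 × 1.249739 = 12.6224
fertiliser: 6.1 × (575.13/386.21) = 6.1 × 1.489164 = 9.0839
cement: 12.6 × (5.33/5.95) = 12.6 × 0.895798 = 11.2871
Index = Σ wᵢ·(p₁ᵢ/p₀ᵢ) = 19.2543 + 42.3744 + 13.3165 + 12.6224 + 9.0839 + 11.2871 = 107.9385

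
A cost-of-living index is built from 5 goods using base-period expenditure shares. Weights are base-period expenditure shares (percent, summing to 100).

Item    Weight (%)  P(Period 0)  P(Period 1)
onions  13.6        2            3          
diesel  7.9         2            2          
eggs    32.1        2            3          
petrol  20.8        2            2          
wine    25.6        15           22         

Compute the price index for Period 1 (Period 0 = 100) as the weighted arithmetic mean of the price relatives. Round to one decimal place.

onions: 13.6 × (3/2) = 13.6 × 1.500000 = 20.4000
diesel: 7.9 × (2/2) = 7.9 × 1.000000 = 7.9000
eggs: 32.1 × (3/2) = 32.1 × 1.500000 = 48.1500
petrol: 20.8 × (2/2) = 20.8 × 1.000000 = 20.8000
wine: 25.6 × (22/15) = 25.6 × 1.466667 = 37.5467
Index = Σ wᵢ·(p₁ᵢ/p₀ᵢ) = 20.4000 + 7.9000 + 48.1500 + 20.8000 + 37.5467 = 134.7967

134.8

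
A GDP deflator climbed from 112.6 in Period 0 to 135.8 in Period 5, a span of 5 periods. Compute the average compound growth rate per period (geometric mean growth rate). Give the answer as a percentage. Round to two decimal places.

3.82%

Growth factor = (135.8/112.6)^(1/5) = (1.206039)^(1/5) = 1.038179
Growth rate = 1.038179 − 1 = 0.038179 = 3.8179%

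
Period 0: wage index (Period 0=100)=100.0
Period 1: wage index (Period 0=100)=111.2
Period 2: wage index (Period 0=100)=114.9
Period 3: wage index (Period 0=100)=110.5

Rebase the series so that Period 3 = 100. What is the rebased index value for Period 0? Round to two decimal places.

90.50

Rebased(Period 0) = 100.0 / 110.5 × 100 = 90.4977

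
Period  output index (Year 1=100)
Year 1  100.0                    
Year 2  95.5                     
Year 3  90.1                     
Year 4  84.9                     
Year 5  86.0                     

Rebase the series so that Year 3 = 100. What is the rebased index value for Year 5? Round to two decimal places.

95.45

Rebased(Year 5) = 86.0 / 90.1 × 100 = 95.4495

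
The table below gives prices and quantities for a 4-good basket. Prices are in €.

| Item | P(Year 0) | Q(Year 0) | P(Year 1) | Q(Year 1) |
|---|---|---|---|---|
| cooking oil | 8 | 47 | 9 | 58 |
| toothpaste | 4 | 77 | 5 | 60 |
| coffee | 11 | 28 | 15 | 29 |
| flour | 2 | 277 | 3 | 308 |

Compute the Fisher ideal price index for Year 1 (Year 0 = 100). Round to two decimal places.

Laspeyres component (base-period weights):
ΣP(Year 1)Q(Year 0) = 9×47 + 5×77 + 15×28 + 3×277 = 423 + 385 + 420 + 831 = 2059
ΣP(Year 0)Q(Year 0) = 8×47 + 4×77 + 11×28 + 2×277 = 376 + 308 + 308 + 554 = 1546
L = 2059 / 1546 × 100 = 133.1824
Paasche component (current-period weights):
ΣP(Year 1)Q(Year 1) = 9×58 + 5×60 + 15×29 + 3×308 = 522 + 300 + 435 + 924 = 2181
ΣP(Year 0)Q(Year 1) = 8×58 + 4×60 + 11×29 + 2×308 = 464 + 240 + 319 + 616 = 1639
P = 2181 / 1639 × 100 = 133.0689
Fisher = √(L × P) = √(133.1824 × 133.0689) = 133.1257

133.13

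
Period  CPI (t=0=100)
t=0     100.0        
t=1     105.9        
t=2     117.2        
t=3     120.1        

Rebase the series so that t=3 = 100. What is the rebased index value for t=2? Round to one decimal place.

Rebased(t=2) = 117.2 / 120.1 × 100 = 97.5853

97.6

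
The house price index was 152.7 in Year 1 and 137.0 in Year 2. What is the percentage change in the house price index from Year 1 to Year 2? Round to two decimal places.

-10.28%

Change = (137.0 − 152.7) / 152.7 × 100
       = -15.7 / 152.7 × 100 = -10.2816%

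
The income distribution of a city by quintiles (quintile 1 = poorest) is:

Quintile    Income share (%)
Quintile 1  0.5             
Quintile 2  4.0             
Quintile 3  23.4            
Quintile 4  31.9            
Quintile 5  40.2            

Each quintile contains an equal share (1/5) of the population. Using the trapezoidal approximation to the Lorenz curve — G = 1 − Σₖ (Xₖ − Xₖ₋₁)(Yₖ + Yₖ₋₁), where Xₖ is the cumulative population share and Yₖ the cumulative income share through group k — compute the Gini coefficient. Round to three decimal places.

0.429

Cumulative income shares Yₖ: 0.0050, 0.0450, 0.2790, 0.5980, 1.0000
Σ (Xₖ−Xₖ₋₁)(Yₖ+Yₖ₋₁) = (1/5)(0.0050+0.0000) + (1/5)(0.0450+0.0050) + (1/5)(0.2790+0.0450) + (1/5)(0.5980+0.2790) + (1/5)(1.0000+0.5980)
  = 0.0010 + 0.0100 + 0.0648 + 0.1754 + 0.3196 = 0.5708
G = 1 − 0.5708 = 0.4292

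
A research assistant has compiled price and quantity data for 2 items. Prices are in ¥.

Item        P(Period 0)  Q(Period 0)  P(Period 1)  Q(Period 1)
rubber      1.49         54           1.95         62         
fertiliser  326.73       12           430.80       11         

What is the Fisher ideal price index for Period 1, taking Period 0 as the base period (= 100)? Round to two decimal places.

131.83

Laspeyres component (base-period weights):
ΣP(Period 1)Q(Period 0) = 1.95×54 + 430.80×12 = 105.3 + 5169.6 = 5274.9
ΣP(Period 0)Q(Period 0) = 1.49×54 + 326.73×12 = 80.46 + 3920.76 = 4001.22
L = 5274.9 / 4001.22 × 100 = 131.8323
Paasche component (current-period weights):
ΣP(Period 1)Q(Period 1) = 1.95×62 + 430.80×11 = 120.9 + 4738.8 = 4859.7
ΣP(Period 0)Q(Period 1) = 1.49×62 + 326.73×11 = 92.38 + 3594.03 = 3686.41
P = 4859.7 / 3686.41 × 100 = 131.8274
Fisher = √(L × P) = √(131.8323 × 131.8274) = 131.8299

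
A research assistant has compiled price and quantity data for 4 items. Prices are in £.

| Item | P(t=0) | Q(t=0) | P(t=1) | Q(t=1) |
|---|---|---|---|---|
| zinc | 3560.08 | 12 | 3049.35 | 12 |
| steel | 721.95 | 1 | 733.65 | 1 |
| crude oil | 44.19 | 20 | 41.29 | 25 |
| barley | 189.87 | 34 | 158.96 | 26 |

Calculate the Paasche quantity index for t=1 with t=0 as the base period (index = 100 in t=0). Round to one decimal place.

Paasche quantity index uses current-period prices as weights.
ΣP(t=1)·Q(t=1) = 3049.35×12 + 733.65×1 + 41.29×25 + 158.96×26 = 36592.2 + 733.65 + 1032.25 + 4132.96 = 42491.06
ΣP(t=1)·Q(t=0) = 3049.35×12 + 733.65×1 + 41.29×20 + 158.96×34 = 36592.2 + 733.65 + 825.8 + 5404.64 = 43556.29
Index = 42491.06 / 43556.29 × 100 = 97.5544

97.6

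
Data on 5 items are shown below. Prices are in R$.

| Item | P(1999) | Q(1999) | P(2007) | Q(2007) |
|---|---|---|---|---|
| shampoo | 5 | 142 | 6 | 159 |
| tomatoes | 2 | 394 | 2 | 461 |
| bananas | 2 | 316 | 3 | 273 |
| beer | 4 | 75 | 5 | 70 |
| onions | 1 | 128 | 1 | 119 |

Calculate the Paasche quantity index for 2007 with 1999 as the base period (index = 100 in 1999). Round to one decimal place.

Paasche quantity index uses current-period prices as weights.
ΣP(2007)·Q(2007) = 6×159 + 2×461 + 3×273 + 5×70 + 1×119 = 954 + 922 + 819 + 350 + 119 = 3164
ΣP(2007)·Q(1999) = 6×142 + 2×394 + 3×316 + 5×75 + 1×128 = 852 + 788 + 948 + 375 + 128 = 3091
Index = 3164 / 3091 × 100 = 102.3617

102.4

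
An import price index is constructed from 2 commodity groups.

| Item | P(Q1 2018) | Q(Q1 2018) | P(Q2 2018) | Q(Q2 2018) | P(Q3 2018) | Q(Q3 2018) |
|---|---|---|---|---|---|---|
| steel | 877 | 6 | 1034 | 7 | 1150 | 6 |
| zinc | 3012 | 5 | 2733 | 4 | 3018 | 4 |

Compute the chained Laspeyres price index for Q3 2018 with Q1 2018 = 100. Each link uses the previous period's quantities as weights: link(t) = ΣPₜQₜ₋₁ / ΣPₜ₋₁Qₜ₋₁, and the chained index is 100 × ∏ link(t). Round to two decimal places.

108.27

Link Q1 2018→Q2 2018:
ΣP(Q2 2018)Q(Q1 2018) = 1034×6 + 2733×5 = 6204 + 13665 = 19869
ΣP(Q1 2018)Q(Q1 2018) = 877×6 + 3012×5 = 5262 + 15060 = 20322
link = 19869/20322 = 0.977709
Link Q2 2018→Q3 2018:
ΣP(Q3 2018)Q(Q2 2018) = 1150×7 + 3018×4 = 8050 + 12072 = 20122
ΣP(Q2 2018)Q(Q2 2018) = 1034×7 + 2733×4 = 7238 + 10932 = 18170
link = 20122/18170 = 1.107430
Chained index = 100 × 0.977709 × 1.107430 = 108.2744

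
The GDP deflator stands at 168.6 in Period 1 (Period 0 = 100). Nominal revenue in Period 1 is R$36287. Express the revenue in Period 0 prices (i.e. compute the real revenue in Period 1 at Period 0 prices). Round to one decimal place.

Real = Nominal ÷ (Index/100) = 36287 ÷ (168.6/100)
     = 36287 ÷ 1.686 = 21522.5386

21522.5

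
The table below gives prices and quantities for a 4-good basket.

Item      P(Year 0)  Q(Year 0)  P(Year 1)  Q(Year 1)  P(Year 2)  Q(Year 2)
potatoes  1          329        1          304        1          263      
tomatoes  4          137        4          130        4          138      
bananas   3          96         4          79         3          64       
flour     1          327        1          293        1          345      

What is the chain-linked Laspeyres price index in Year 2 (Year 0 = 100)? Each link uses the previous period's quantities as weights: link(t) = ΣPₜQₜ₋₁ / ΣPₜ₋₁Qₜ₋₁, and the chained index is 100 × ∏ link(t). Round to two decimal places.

100.57

Link Year 0→Year 1:
ΣP(Year 1)Q(Year 0) = 1×329 + 4×137 + 4×96 + 1×327 = 329 + 548 + 384 + 327 = 1588
ΣP(Year 0)Q(Year 0) = 1×329 + 4×137 + 3×96 + 1×327 = 329 + 548 + 288 + 327 = 1492
link = 1588/1492 = 1.064343
Link Year 1→Year 2:
ΣP(Year 2)Q(Year 1) = 1×304 + 4×130 + 3×79 + 1×293 = 304 + 520 + 237 + 293 = 1354
ΣP(Year 1)Q(Year 1) = 1×304 + 4×130 + 4×79 + 1×293 = 304 + 520 + 316 + 293 = 1433
link = 1354/1433 = 0.944871
Chained index = 100 × 1.064343 × 0.944871 = 100.5667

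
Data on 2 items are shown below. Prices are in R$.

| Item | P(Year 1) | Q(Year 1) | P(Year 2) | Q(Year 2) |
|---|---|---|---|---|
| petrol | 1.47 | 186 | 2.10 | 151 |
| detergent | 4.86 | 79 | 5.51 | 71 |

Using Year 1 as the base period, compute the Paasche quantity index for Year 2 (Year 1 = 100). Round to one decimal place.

Paasche quantity index uses current-period prices as weights.
ΣP(Year 2)·Q(Year 2) = 2.10×151 + 5.51×71 = 317.1 + 391.21 = 708.31
ΣP(Year 2)·Q(Year 1) = 2.10×186 + 5.51×79 = 390.6 + 435.29 = 825.89
Index = 708.31 / 825.89 × 100 = 85.7632

85.8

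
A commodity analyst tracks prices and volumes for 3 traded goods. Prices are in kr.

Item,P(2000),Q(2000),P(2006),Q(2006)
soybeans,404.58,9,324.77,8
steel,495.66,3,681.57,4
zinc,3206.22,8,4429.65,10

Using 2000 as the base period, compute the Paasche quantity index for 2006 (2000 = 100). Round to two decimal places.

122.81

Paasche quantity index uses current-period prices as weights.
ΣP(2006)·Q(2006) = 324.77×8 + 681.57×4 + 4429.65×10 = 2598.16 + 2726.28 + 44296.5 = 49620.94
ΣP(2006)·Q(2000) = 324.77×9 + 681.57×3 + 4429.65×8 = 2922.93 + 2044.71 + 35437.2 = 40404.84
Index = 49620.94 / 40404.84 × 100 = 122.8094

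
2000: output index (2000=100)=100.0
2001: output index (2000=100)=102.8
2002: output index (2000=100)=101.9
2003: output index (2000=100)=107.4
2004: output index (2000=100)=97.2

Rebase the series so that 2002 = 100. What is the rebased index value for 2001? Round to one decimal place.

Rebased(2001) = 102.8 / 101.9 × 100 = 100.8832

100.9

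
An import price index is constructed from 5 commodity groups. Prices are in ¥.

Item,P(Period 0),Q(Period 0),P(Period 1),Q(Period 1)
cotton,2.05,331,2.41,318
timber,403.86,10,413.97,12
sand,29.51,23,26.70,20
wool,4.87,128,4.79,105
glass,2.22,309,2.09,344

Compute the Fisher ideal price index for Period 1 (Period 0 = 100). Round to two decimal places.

101.64

Laspeyres component (base-period weights):
ΣP(Period 1)Q(Period 0) = 2.41×331 + 413.97×10 + 26.70×23 + 4.79×128 + 2.09×309 = 797.71 + 4139.7 + 614.1 + 613.12 + 645.81 = 6810.44
ΣP(Period 0)Q(Period 0) = 2.05×331 + 403.86×10 + 29.51×23 + 4.87×128 + 2.22×309 = 678.55 + 4038.6 + 678.73 + 623.36 + 685.98 = 6705.22
L = 6810.44 / 6705.22 × 100 = 101.5692
Paasche component (current-period weights):
ΣP(Period 1)Q(Period 1) = 2.41×318 + 413.97×12 + 26.70×20 + 4.79×105 + 2.09×344 = 766.38 + 4967.64 + 534 + 502.95 + 718.96 = 7489.93
ΣP(Period 0)Q(Period 1) = 2.05×318 + 403.86×12 + 29.51×20 + 4.87×105 + 2.22×344 = 651.9 + 4846.32 + 590.2 + 511.35 + 763.68 = 7363.45
P = 7489.93 / 7363.45 × 100 = 101.7177
Fisher = √(L × P) = √(101.5692 × 101.7177) = 101.6434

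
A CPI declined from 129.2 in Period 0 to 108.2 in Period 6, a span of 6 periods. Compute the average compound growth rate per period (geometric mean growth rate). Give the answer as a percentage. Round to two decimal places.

Growth factor = (108.2/129.2)^(1/6) = (0.837461)^(1/6) = 0.970869
Growth rate = 0.970869 − 1 = -0.029131 = -2.9131%

-2.91%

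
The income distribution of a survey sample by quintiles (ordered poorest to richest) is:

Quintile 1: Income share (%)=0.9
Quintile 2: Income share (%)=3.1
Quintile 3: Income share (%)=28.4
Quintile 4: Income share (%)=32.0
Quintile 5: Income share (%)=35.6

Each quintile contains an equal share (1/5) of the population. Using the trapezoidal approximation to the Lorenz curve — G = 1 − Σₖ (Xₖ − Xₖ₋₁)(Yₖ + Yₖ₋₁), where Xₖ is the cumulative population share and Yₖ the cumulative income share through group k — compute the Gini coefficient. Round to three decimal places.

0.393

Cumulative income shares Yₖ: 0.0090, 0.0400, 0.3240, 0.6440, 1.0000
Σ (Xₖ−Xₖ₋₁)(Yₖ+Yₖ₋₁) = (1/5)(0.0090+0.0000) + (1/5)(0.0400+0.0090) + (1/5)(0.3240+0.0400) + (1/5)(0.6440+0.3240) + (1/5)(1.0000+0.6440)
  = 0.0018 + 0.0098 + 0.0728 + 0.1936 + 0.3288 = 0.6068
G = 1 − 0.6068 = 0.3932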